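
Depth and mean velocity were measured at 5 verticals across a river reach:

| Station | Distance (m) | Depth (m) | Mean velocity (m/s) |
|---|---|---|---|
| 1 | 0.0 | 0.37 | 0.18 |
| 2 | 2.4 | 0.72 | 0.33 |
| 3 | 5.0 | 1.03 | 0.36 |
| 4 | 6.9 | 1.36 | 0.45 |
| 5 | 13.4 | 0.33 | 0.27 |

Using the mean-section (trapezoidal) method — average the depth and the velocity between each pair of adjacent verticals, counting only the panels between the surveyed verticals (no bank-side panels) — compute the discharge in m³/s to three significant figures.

Panel 1-2: Δb = 2.4 m, d̄ = (0.37+0.72)/2 = 0.545, v̄ = (0.18+0.33)/2 = 0.255 → q = 2.4×0.545×0.255 = 0.3335 m³/s
Panel 2-3: Δb = 2.6 m, d̄ = (0.72+1.03)/2 = 0.875, v̄ = (0.33+0.36)/2 = 0.345 → q = 2.6×0.875×0.345 = 0.7849 m³/s
Panel 3-4: Δb = 1.9 m, d̄ = (1.03+1.36)/2 = 1.195, v̄ = (0.36+0.45)/2 = 0.405 → q = 1.9×1.195×0.405 = 0.9196 m³/s
Panel 4-5: Δb = 6.5 m, d̄ = (1.36+0.33)/2 = 0.845, v̄ = (0.45+0.27)/2 = 0.36 → q = 6.5×0.845×0.36 = 1.977 m³/s
Q = Σ q = 4.015 m³/s

4.02 m³/s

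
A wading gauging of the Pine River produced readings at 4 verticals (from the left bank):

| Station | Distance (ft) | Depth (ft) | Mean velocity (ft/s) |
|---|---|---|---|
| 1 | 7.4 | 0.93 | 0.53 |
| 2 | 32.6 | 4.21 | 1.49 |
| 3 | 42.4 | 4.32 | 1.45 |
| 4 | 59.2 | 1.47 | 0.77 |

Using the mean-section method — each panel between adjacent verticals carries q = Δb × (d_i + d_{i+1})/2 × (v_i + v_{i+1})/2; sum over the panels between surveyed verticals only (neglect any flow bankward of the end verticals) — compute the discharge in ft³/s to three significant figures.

Panel 1-2: Δb = 25.2 ft, d̄ = (0.93+4.21)/2 = 2.57, v̄ = (0.53+1.49)/2 = 1.01 → q = 25.2×2.57×1.01 = 65.41 ft³/s
Panel 2-3: Δb = 9.8 ft, d̄ = (4.21+4.32)/2 = 4.265, v̄ = (1.49+1.45)/2 = 1.47 → q = 9.8×4.265×1.47 = 61.44 ft³/s
Panel 3-4: Δb = 16.8 ft, d̄ = (4.32+1.47)/2 = 2.895, v̄ = (1.45+0.77)/2 = 1.11 → q = 16.8×2.895×1.11 = 53.99 ft³/s
Q = Σ q = 180.8 ft³/s

181 ft³/s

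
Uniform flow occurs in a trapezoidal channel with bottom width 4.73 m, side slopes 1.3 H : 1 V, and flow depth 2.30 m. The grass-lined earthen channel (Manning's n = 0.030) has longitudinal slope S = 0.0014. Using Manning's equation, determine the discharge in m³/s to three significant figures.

28.3 m³/s

A = (b + z·y)·y = (4.73 + 1.3×2.30)×2.30 = 17.76 m²
P = b + 2y√(1+z²) = 4.73 + 2×2.30×√(1+1.3²) = 12.27 m
R = A/P = 17.76/12.27 = 1.447 m
Q = (1/n)·A·R^(2/3)·S^(1/2) = (1/0.030) × 17.76 × 1.447^(2/3) × 0.0014^(1/2) = 28.33 m³/s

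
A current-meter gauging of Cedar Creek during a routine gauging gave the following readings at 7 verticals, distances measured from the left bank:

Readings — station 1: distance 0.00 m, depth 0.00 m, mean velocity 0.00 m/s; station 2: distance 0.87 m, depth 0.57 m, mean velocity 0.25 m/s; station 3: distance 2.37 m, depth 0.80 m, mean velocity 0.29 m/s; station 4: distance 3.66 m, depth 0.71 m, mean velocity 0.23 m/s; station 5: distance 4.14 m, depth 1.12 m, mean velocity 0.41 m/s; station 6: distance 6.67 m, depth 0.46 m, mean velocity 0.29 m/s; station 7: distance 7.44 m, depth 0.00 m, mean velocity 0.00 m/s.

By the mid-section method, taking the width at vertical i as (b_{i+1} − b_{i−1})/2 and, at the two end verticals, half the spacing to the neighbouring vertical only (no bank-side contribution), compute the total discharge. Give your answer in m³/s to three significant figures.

w_2 = (2.37 − 0.00)/2 = 1.185 m; q_2 = 0.25 × 0.57 × 1.185 = 0.1689 m³/s
w_3 = (3.66 − 0.87)/2 = 1.395 m; q_3 = 0.29 × 0.80 × 1.395 = 0.3236 m³/s
w_4 = (4.14 − 2.37)/2 = 0.885 m; q_4 = 0.23 × 0.71 × 0.885 = 0.1445 m³/s
w_5 = (6.67 − 3.66)/2 = 1.505 m; q_5 = 0.41 × 1.12 × 1.505 = 0.6911 m³/s
w_6 = (7.44 − 4.14)/2 = 1.65 m; q_6 = 0.29 × 0.46 × 1.65 = 0.2201 m³/s
Stations 1, 7 contribute zero (depth or velocity is 0).
Q = Σ qᵢ = 1.548 m³/s

1.55 m³/s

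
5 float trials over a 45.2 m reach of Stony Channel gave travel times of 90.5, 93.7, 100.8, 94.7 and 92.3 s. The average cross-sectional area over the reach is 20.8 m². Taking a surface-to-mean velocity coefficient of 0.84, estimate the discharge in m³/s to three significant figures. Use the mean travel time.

t̄ = (90.5 + 93.7 + 100.8 + 94.7 + 92.3) / 5 = 94.4 s
v_surface = L / t̄ = 45.2 / 94.4 = 0.4788 m/s
v_mean = 0.84 × 0.4788 = 0.4022 m/s
Q = A × v_mean = 20.8 × 0.4022 = 8.366 m³/s

8.37 m³/s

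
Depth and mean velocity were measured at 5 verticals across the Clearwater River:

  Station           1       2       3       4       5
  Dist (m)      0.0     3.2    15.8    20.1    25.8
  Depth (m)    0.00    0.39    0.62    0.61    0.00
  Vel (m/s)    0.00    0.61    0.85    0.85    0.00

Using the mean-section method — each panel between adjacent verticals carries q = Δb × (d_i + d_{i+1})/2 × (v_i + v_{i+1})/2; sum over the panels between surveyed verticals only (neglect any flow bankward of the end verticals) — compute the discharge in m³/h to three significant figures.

Panel 1-2: Δb = 3.2 m, d̄ = (0.00+0.39)/2 = 0.195, v̄ = (0.00+0.61)/2 = 0.305 → q = 3.2×0.195×0.305 = 0.1903 m³/s
Panel 2-3: Δb = 12.6 m, d̄ = (0.39+0.62)/2 = 0.505, v̄ = (0.61+0.85)/2 = 0.73 → q = 12.6×0.505×0.73 = 4.645 m³/s
Panel 3-4: Δb = 4.3 m, d̄ = (0.62+0.61)/2 = 0.615, v̄ = (0.85+0.85)/2 = 0.85 → q = 4.3×0.615×0.85 = 2.248 m³/s
Panel 4-5: Δb = 5.7 m, d̄ = (0.61+0.00)/2 = 0.305, v̄ = (0.85+0.00)/2 = 0.425 → q = 5.7×0.305×0.425 = 0.7389 m³/s
Q = Σ q = 7.822 m³/s
= 7.822 × 3600 = 28160 m³/h

28200 m³/h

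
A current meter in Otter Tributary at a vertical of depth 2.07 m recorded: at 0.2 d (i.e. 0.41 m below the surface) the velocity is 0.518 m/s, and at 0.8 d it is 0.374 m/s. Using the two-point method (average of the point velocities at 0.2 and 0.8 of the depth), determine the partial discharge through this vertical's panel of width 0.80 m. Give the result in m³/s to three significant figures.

v̄ = (0.518 + 0.374) / 2 = 0.4460 m/s
q = v̄ × d × w = 0.4460 × 2.07 × 0.80 = 0.7386 m³/s

0.739 m³/s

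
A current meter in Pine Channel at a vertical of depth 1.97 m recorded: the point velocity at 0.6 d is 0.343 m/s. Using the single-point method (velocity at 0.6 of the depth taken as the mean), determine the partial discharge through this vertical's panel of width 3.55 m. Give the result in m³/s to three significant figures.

v̄ = v₀.₆ = 0.343 m/s
q = v̄ × d × w = 0.3430 × 1.97 × 3.55 = 2.399 m³/s

2.40 m³/s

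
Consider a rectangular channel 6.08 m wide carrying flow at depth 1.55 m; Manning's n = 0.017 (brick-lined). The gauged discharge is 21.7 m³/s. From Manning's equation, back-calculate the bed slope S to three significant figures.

A = b·y = 6.08 × 1.55 = 9.424 m²
P = b + 2y = 6.08 + 2×1.55 = 9.180 m
R = A/P = 9.424/9.180 = 1.027 m
S = (Q·n / (1·A·R^(2/3)))² = (21.7×0.017 / (1×9.424×1.018))² = 0.001480

0.00148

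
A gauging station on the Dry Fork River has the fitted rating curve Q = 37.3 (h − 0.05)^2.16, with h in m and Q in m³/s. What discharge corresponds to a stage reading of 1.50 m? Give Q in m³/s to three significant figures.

Q = 37.3 × (1.50 − 0.05)^2.16 = 37.3 × 1.45^2.16 = 83.23 m³/s

83.2 m³/s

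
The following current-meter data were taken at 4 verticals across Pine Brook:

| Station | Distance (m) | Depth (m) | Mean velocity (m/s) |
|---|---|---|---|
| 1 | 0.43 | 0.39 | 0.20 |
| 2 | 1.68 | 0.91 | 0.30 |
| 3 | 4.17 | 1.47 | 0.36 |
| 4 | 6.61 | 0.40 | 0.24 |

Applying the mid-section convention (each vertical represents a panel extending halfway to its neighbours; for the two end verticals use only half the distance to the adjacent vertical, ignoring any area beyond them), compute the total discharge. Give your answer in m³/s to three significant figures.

1.98 m³/s

w_1 = (1.68 − 0.43)/2 = 0.625 m; q_1 = 0.20 × 0.39 × 0.625 = 0.04875 m³/s
w_2 = (4.17 − 0.43)/2 = 1.87 m; q_2 = 0.30 × 0.91 × 1.87 = 0.5105 m³/s
w_3 = (6.61 − 1.68)/2 = 2.465 m; q_3 = 0.36 × 1.47 × 2.465 = 1.304 m³/s
w_4 = (6.61 − 4.17)/2 = 1.22 m; q_4 = 0.24 × 0.40 × 1.22 = 0.1171 m³/s
Q = Σ qᵢ = 1.981 m³/s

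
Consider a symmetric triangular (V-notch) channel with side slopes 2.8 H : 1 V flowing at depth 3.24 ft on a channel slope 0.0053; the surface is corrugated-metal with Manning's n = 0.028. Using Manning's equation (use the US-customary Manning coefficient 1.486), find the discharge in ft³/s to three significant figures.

151 ft³/s

A = z·y² = 2.8×3.24² = 29.39 ft²
P = 2y√(1+z²) = 2×3.24×√(1+2.8²) = 19.27 ft
R = A/P = 29.39/19.27 = 1.526 ft
Q = (1.486/n)·A·R^(2/3)·S^(1/2) = (1.486/0.028) × 29.39 × 1.526^(2/3) × 0.0053^(1/2) = 150.5 ft³/s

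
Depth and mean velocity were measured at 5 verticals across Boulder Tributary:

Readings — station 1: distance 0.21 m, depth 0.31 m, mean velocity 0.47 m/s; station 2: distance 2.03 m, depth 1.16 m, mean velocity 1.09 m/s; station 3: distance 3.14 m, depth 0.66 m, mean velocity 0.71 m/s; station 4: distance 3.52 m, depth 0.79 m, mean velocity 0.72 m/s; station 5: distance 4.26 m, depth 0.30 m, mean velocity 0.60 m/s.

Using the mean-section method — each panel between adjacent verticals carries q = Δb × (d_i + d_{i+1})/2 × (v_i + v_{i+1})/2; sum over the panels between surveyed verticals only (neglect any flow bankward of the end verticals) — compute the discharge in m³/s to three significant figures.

Panel 1-2: Δb = 1.82 m, d̄ = (0.31+1.16)/2 = 0.735, v̄ = (0.47+1.09)/2 = 0.78 → q = 1.82×0.735×0.78 = 1.043 m³/s
Panel 2-3: Δb = 1.11 m, d̄ = (1.16+0.66)/2 = 0.91, v̄ = (1.09+0.71)/2 = 0.9 → q = 1.11×0.91×0.9 = 0.9091 m³/s
Panel 3-4: Δb = 0.38 m, d̄ = (0.66+0.79)/2 = 0.725, v̄ = (0.71+0.72)/2 = 0.715 → q = 0.38×0.725×0.715 = 0.1970 m³/s
Panel 4-5: Δb = 0.74 m, d̄ = (0.79+0.30)/2 = 0.545, v̄ = (0.72+0.60)/2 = 0.66 → q = 0.74×0.545×0.66 = 0.2662 m³/s
Q = Σ q = 2.416 m³/s

2.42 m³/s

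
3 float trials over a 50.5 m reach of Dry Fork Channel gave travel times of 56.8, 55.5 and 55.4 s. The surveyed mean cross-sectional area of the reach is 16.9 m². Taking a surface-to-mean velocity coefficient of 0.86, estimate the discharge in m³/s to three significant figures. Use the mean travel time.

13.1 m³/s

t̄ = (56.8 + 55.5 + 55.4) / 3 = 55.9 s
v_surface = L / t̄ = 50.5 / 55.9 = 0.9034 m/s
v_mean = 0.86 × 0.9034 = 0.7769 m/s
Q = A × v_mean = 16.9 × 0.7769 = 13.13 m³/s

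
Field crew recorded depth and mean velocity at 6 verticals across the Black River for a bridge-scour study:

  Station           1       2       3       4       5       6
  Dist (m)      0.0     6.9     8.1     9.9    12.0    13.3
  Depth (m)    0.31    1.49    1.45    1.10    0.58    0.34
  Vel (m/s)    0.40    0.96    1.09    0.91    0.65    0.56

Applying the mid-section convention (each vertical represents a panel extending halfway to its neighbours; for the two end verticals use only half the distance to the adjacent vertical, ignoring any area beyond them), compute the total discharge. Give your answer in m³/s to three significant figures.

w_1 = (6.9 − 0.0)/2 = 3.45 m; q_1 = 0.40 × 0.31 × 3.45 = 0.4278 m³/s
w_2 = (8.1 − 0.0)/2 = 4.05 m; q_2 = 0.96 × 1.49 × 4.05 = 5.793 m³/s
w_3 = (9.9 − 6.9)/2 = 1.5 m; q_3 = 1.09 × 1.45 × 1.5 = 2.371 m³/s
w_4 = (12.0 − 8.1)/2 = 1.95 m; q_4 = 0.91 × 1.10 × 1.95 = 1.952 m³/s
w_5 = (13.3 − 9.9)/2 = 1.7 m; q_5 = 0.65 × 0.58 × 1.7 = 0.6409 m³/s
w_6 = (13.3 − 12.0)/2 = 0.65 m; q_6 = 0.56 × 0.34 × 0.65 = 0.1238 m³/s
Q = Σ qᵢ = 11.31 m³/s

11.3 m³/s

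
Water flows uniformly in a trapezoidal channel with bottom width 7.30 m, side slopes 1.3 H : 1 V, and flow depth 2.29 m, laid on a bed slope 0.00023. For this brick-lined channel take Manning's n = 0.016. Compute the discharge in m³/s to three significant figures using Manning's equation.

A = (b + z·y)·y = (7.30 + 1.3×2.29)×2.29 = 23.53 m²
P = b + 2y√(1+z²) = 7.30 + 2×2.29×√(1+1.3²) = 14.81 m
R = A/P = 23.53/14.81 = 1.589 m
Q = (1/n)·A·R^(2/3)·S^(1/2) = (1/0.016) × 23.53 × 1.589^(2/3) × 0.00023^(1/2) = 30.37 m³/s

30.4 m³/s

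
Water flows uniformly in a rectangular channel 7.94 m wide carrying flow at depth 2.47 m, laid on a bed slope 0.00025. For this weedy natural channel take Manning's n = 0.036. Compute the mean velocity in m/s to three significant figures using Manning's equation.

0.581 m/s

A = b·y = 7.94 × 2.47 = 19.61 m²
P = b + 2y = 7.94 + 2×2.47 = 12.88 m
R = A/P = 19.61/12.88 = 1.523 m
Q = (1/n)·A·R^(2/3)·S^(1/2) = (1/0.036) × 19.61 × 1.523^(2/3) × 0.00025^(1/2) = 11.40 m³/s
V = Q/A = 11.40/19.61 = 0.5813 m/s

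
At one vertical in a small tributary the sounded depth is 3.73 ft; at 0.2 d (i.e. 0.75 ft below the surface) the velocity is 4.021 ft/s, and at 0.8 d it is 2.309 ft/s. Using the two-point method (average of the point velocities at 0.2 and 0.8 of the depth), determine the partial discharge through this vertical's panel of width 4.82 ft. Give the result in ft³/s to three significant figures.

v̄ = (4.021 + 2.309) / 2 = 3.165 ft/s
q = v̄ × d × w = 3.165 × 3.73 × 4.82 = 56.90 ft³/s

56.9 ft³/s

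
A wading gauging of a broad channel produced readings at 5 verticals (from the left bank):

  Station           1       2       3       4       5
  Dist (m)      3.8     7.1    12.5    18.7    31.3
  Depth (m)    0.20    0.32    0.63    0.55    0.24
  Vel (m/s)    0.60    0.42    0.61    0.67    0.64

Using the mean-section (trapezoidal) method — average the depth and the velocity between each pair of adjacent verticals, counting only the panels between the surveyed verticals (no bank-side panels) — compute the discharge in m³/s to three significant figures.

7.36 m³/s

Panel 1-2: Δb = 3.3 m, d̄ = (0.20+0.32)/2 = 0.26, v̄ = (0.60+0.42)/2 = 0.51 → q = 3.3×0.26×0.51 = 0.4376 m³/s
Panel 2-3: Δb = 5.4 m, d̄ = (0.32+0.63)/2 = 0.475, v̄ = (0.42+0.61)/2 = 0.515 → q = 5.4×0.475×0.515 = 1.321 m³/s
Panel 3-4: Δb = 6.2 m, d̄ = (0.63+0.55)/2 = 0.59, v̄ = (0.61+0.67)/2 = 0.64 → q = 6.2×0.59×0.64 = 2.341 m³/s
Panel 4-5: Δb = 12.6 m, d̄ = (0.55+0.24)/2 = 0.395, v̄ = (0.67+0.64)/2 = 0.655 → q = 12.6×0.395×0.655 = 3.260 m³/s
Q = Σ q = 7.360 m³/s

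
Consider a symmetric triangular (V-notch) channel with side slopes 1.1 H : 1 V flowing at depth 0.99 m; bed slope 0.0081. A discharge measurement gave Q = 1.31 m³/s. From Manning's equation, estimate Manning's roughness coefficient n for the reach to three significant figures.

0.0379

A = z·y² = 1.1×0.99² = 1.078 m²
P = 2y√(1+z²) = 2×0.99×√(1+1.1²) = 2.943 m
R = A/P = 1.078/2.943 = 0.3663 m
n = (1/Q)·A·R^(2/3)·S^(1/2) = (1/1.31) × 1.078 × 0.5119 × 0.09000 = 0.03792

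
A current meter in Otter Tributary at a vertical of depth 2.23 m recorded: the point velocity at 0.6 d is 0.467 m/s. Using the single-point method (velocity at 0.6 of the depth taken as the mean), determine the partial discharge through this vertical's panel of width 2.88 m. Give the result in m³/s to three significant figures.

v̄ = v₀.₆ = 0.467 m/s
q = v̄ × d × w = 0.4670 × 2.23 × 2.88 = 2.999 m³/s

3.00 m³/s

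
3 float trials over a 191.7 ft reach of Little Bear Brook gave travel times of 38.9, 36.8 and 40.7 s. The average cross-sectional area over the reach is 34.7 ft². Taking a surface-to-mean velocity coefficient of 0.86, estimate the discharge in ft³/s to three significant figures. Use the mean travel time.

147 ft³/s

t̄ = (38.9 + 36.8 + 40.7) / 3 = 38.8 s
v_surface = L / t̄ = 191.7 / 38.8 = 4.941 ft/s
v_mean = 0.86 × 4.941 = 4.249 ft/s
Q = A × v_mean = 34.7 × 4.249 = 147.4 ft³/s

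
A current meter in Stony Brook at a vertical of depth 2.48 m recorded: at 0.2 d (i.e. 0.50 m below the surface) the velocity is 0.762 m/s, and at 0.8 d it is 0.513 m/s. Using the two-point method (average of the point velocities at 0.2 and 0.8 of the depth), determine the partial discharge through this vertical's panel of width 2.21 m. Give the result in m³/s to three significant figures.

v̄ = (0.762 + 0.513) / 2 = 0.6375 m/s
q = v̄ × d × w = 0.6375 × 2.48 × 2.21 = 3.494 m³/s

3.49 m³/s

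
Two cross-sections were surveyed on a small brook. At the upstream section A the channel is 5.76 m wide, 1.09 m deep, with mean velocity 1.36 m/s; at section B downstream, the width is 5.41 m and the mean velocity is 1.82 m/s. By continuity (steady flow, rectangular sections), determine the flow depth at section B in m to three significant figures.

Q = A₁V₁ = (5.76×1.09) × 1.36 = 8.539 m³/s
d₂ = Q/(b₂ V₂) = 8.539/(5.41×1.82) = 0.8672 m

0.867 m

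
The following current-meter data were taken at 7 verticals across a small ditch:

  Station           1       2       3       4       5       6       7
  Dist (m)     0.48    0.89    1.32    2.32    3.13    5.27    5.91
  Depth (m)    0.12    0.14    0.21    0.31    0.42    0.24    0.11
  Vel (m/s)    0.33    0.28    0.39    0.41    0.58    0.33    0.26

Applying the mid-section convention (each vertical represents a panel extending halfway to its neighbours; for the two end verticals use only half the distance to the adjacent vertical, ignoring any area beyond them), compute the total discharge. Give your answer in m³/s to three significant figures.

0.677 m³/s

w_1 = (0.89 − 0.48)/2 = 0.205 m; q_1 = 0.33 × 0.12 × 0.205 = 0.008118 m³/s
w_2 = (1.32 − 0.48)/2 = 0.42 m; q_2 = 0.28 × 0.14 × 0.42 = 0.01646 m³/s
w_3 = (2.32 − 0.89)/2 = 0.715 m; q_3 = 0.39 × 0.21 × 0.715 = 0.05856 m³/s
w_4 = (3.13 − 1.32)/2 = 0.905 m; q_4 = 0.41 × 0.31 × 0.905 = 0.1150 m³/s
w_5 = (5.27 − 2.32)/2 = 1.475 m; q_5 = 0.58 × 0.42 × 1.475 = 0.3593 m³/s
w_6 = (5.91 − 3.13)/2 = 1.39 m; q_6 = 0.33 × 0.24 × 1.39 = 0.1101 m³/s
w_7 = (5.91 − 5.27)/2 = 0.32 m; q_7 = 0.26 × 0.11 × 0.32 = 0.009152 m³/s
Q = Σ qᵢ = 0.6767 m³/s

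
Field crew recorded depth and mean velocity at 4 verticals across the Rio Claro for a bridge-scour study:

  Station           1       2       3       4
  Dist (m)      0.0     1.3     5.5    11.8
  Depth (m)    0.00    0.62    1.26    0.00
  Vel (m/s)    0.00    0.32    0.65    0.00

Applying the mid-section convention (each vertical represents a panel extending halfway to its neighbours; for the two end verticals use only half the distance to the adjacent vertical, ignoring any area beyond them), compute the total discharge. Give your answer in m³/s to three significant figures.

4.85 m³/s

w_2 = (5.5 − 0.0)/2 = 2.75 m; q_2 = 0.32 × 0.62 × 2.75 = 0.5456 m³/s
w_3 = (11.8 − 1.3)/2 = 5.25 m; q_3 = 0.65 × 1.26 × 5.25 = 4.300 m³/s
Stations 1, 4 contribute zero (depth or velocity is 0).
Q = Σ qᵢ = 4.845 m³/s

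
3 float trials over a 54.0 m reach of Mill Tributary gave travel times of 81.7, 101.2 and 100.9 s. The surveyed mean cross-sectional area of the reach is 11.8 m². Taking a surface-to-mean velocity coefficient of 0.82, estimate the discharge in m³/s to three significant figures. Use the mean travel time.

t̄ = (81.7 + 101.2 + 100.9) / 3 = 94.6 s
v_surface = L / t̄ = 54.0 / 94.6 = 0.5708 m/s
v_mean = 0.82 × 0.5708 = 0.4681 m/s
Q = A × v_mean = 11.8 × 0.4681 = 5.523 m³/s

5.52 m³/s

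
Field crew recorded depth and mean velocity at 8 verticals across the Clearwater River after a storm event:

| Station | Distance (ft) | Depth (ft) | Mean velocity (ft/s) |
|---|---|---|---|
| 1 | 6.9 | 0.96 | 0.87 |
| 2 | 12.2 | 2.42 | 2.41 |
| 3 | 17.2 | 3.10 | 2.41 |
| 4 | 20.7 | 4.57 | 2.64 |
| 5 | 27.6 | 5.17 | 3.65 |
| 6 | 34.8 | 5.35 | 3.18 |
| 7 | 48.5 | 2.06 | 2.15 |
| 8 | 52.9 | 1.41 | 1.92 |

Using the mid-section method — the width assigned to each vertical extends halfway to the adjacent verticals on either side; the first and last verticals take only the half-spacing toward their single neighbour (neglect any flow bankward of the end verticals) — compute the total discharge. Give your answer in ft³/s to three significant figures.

w_1 = (12.2 − 6.9)/2 = 2.65 ft; q_1 = 0.87 × 0.96 × 2.65 = 2.213 ft³/s
w_2 = (17.2 − 6.9)/2 = 5.15 ft; q_2 = 2.41 × 2.42 × 5.15 = 30.04 ft³/s
w_3 = (20.7 − 12.2)/2 = 4.25 ft; q_3 = 2.41 × 3.10 × 4.25 = 31.75 ft³/s
w_4 = (27.6 − 17.2)/2 = 5.2 ft; q_4 = 2.64 × 4.57 × 5.2 = 62.74 ft³/s
w_5 = (34.8 − 20.7)/2 = 7.05 ft; q_5 = 3.65 × 5.17 × 7.05 = 133.0 ft³/s
w_6 = (48.5 − 27.6)/2 = 10.45 ft; q_6 = 3.18 × 5.35 × 10.45 = 177.8 ft³/s
w_7 = (52.9 − 34.8)/2 = 9.05 ft; q_7 = 2.15 × 2.06 × 9.05 = 40.08 ft³/s
w_8 = (52.9 − 48.5)/2 = 2.2 ft; q_8 = 1.92 × 1.41 × 2.2 = 5.956 ft³/s
Q = Σ qᵢ = 483.6 ft³/s

484 ft³/s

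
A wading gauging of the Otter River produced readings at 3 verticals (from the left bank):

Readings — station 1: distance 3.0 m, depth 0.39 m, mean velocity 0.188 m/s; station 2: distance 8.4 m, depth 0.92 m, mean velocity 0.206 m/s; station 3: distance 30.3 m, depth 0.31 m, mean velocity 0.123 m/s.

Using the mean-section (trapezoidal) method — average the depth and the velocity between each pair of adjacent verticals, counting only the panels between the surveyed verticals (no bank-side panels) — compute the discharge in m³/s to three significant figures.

2.91 m³/s

Panel 1-2: Δb = 5.4 m, d̄ = (0.39+0.92)/2 = 0.655, v̄ = (0.188+0.206)/2 = 0.197 → q = 5.4×0.655×0.197 = 0.6968 m³/s
Panel 2-3: Δb = 21.9 m, d̄ = (0.92+0.31)/2 = 0.615, v̄ = (0.206+0.123)/2 = 0.1645 → q = 21.9×0.615×0.1645 = 2.216 m³/s
Q = Σ q = 2.912 m³/s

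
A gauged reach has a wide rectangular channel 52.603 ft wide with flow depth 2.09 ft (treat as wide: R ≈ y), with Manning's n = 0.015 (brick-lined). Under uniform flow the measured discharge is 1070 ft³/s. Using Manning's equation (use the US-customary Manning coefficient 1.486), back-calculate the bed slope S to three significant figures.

A = b·y = 52.603 × 2.09 = 109.9 ft²
Wide channel: R ≈ y = 2.09 ft
S = (Q·n / (1.486·A·R^(2/3)))² = (1070×0.015 / (1.486×109.9×1.635))² = 0.003612

0.00361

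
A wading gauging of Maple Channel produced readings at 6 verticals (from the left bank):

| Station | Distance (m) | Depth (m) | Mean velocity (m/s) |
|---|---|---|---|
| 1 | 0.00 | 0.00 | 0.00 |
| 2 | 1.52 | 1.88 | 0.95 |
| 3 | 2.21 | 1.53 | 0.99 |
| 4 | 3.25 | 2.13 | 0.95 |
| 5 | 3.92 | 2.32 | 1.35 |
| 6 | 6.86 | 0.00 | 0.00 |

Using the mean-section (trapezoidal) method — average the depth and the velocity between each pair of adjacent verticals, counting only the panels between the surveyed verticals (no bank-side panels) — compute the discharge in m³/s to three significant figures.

Panel 1-2: Δb = 1.52 m, d̄ = (0.00+1.88)/2 = 0.94, v̄ = (0.00+0.95)/2 = 0.475 → q = 1.52×0.94×0.475 = 0.6787 m³/s
Panel 2-3: Δb = 0.69 m, d̄ = (1.88+1.53)/2 = 1.705, v̄ = (0.95+0.99)/2 = 0.97 → q = 0.69×1.705×0.97 = 1.141 m³/s
Panel 3-4: Δb = 1.04 m, d̄ = (1.53+2.13)/2 = 1.83, v̄ = (0.99+0.95)/2 = 0.97 → q = 1.04×1.83×0.97 = 1.846 m³/s
Panel 4-5: Δb = 0.67 m, d̄ = (2.13+2.32)/2 = 2.225, v̄ = (0.95+1.35)/2 = 1.15 → q = 0.67×2.225×1.15 = 1.714 m³/s
Panel 5-6: Δb = 2.94 m, d̄ = (2.32+0.00)/2 = 1.16, v̄ = (1.35+0.00)/2 = 0.675 → q = 2.94×1.16×0.675 = 2.302 m³/s
Q = Σ q = 7.682 m³/s

7.68 m³/s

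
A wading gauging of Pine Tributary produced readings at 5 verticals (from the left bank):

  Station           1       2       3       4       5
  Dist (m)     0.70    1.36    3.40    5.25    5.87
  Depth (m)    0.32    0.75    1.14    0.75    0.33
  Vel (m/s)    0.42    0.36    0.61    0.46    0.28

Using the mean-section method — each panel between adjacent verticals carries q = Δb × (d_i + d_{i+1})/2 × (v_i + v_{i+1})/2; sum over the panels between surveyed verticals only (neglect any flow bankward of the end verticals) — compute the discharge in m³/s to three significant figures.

Panel 1-2: Δb = 0.66 m, d̄ = (0.32+0.75)/2 = 0.535, v̄ = (0.42+0.36)/2 = 0.39 → q = 0.66×0.535×0.39 = 0.1377 m³/s
Panel 2-3: Δb = 2.04 m, d̄ = (0.75+1.14)/2 = 0.945, v̄ = (0.36+0.61)/2 = 0.485 → q = 2.04×0.945×0.485 = 0.9350 m³/s
Panel 3-4: Δb = 1.85 m, d̄ = (1.14+0.75)/2 = 0.945, v̄ = (0.61+0.46)/2 = 0.535 → q = 1.85×0.945×0.535 = 0.9353 m³/s
Panel 4-5: Δb = 0.62 m, d̄ = (0.75+0.33)/2 = 0.54, v̄ = (0.46+0.28)/2 = 0.37 → q = 0.62×0.54×0.37 = 0.1239 m³/s
Q = Σ q = 2.132 m³/s

2.13 m³/s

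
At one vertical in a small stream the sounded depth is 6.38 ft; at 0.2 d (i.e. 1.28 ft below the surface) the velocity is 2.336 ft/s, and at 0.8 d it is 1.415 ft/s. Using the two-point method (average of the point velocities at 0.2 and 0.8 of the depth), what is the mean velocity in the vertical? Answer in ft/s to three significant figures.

1.88 ft/s

v̄ = (2.336 + 1.415) / 2 = 1.876 ft/s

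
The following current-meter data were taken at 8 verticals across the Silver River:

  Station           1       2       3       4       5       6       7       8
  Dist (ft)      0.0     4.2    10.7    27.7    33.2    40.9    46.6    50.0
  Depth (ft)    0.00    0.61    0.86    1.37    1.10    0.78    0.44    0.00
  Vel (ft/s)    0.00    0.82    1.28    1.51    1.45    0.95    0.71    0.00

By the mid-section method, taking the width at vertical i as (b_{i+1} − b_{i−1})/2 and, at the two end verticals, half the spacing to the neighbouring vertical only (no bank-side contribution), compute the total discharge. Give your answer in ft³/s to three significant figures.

w_2 = (10.7 − 0.0)/2 = 5.35 ft; q_2 = 0.82 × 0.61 × 5.35 = 2.676 ft³/s
w_3 = (27.7 − 4.2)/2 = 11.75 ft; q_3 = 1.28 × 0.86 × 11.75 = 12.93 ft³/s
w_4 = (33.2 − 10.7)/2 = 11.25 ft; q_4 = 1.51 × 1.37 × 11.25 = 23.27 ft³/s
w_5 = (40.9 − 27.7)/2 = 6.6 ft; q_5 = 1.45 × 1.10 × 6.6 = 10.53 ft³/s
w_6 = (46.6 − 33.2)/2 = 6.7 ft; q_6 = 0.95 × 0.78 × 6.7 = 4.965 ft³/s
w_7 = (50.0 − 40.9)/2 = 4.55 ft; q_7 = 0.71 × 0.44 × 4.55 = 1.421 ft³/s
Stations 1, 8 contribute zero (depth or velocity is 0).
Q = Σ qᵢ = 55.80 ft³/s

55.8 ft³/s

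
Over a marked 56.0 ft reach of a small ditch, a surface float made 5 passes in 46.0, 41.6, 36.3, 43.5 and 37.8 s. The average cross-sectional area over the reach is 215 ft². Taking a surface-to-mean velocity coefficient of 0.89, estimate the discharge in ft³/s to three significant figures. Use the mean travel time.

261 ft³/s

t̄ = (46.0 + 41.6 + 36.3 + 43.5 + 37.8) / 5 = 41.04 s
v_surface = L / t̄ = 56.0 / 41.04 = 1.365 ft/s
v_mean = 0.89 × 1.365 = 1.214 ft/s
Q = A × v_mean = 215 × 1.214 = 261.1 ft³/s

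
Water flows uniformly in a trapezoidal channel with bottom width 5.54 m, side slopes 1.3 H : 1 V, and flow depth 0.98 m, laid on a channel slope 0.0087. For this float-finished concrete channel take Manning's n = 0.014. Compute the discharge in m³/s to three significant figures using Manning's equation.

37.1 m³/s

A = (b + z·y)·y = (5.54 + 1.3×0.98)×0.98 = 6.678 m²
P = b + 2y√(1+z²) = 5.54 + 2×0.98×√(1+1.3²) = 8.755 m
R = A/P = 6.678/8.755 = 0.7628 m
Q = (1/n)·A·R^(2/3)·S^(1/2) = (1/0.014) × 6.678 × 0.7628^(2/3) × 0.0087^(1/2) = 37.14 m³/s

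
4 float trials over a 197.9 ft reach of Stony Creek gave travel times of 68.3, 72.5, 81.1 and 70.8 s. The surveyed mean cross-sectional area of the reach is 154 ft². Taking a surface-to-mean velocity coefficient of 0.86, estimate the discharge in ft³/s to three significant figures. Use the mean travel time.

358 ft³/s

t̄ = (68.3 + 72.5 + 81.1 + 70.8) / 4 = 73.175 s
v_surface = L / t̄ = 197.9 / 73.175 = 2.704 ft/s
v_mean = 0.86 × 2.704 = 2.326 ft/s
Q = A × v_mean = 154 × 2.326 = 358.2 ft³/s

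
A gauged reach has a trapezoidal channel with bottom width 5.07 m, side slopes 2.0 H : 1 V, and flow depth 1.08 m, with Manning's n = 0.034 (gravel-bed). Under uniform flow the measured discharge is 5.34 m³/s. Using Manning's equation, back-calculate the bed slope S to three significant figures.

0.000742

A = (b + z·y)·y = (5.07 + 2.0×1.08)×1.08 = 7.808 m²
P = b + 2y√(1+z²) = 5.07 + 2×1.08×√(1+2.0²) = 9.900 m
R = A/P = 7.808/9.900 = 0.7887 m
S = (Q·n / (1·A·R^(2/3)))² = (5.34×0.034 / (1×7.808×0.8537))² = 0.0007419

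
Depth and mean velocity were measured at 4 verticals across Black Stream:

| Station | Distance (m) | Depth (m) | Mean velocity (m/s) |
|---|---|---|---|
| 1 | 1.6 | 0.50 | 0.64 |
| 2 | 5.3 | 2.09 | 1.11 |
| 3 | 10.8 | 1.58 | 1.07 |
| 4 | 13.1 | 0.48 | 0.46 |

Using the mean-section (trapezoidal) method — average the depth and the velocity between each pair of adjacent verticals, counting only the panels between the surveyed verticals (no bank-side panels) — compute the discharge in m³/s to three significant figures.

Panel 1-2: Δb = 3.7 m, d̄ = (0.50+2.09)/2 = 1.295, v̄ = (0.64+1.11)/2 = 0.875 → q = 3.7×1.295×0.875 = 4.193 m³/s
Panel 2-3: Δb = 5.5 m, d̄ = (2.09+1.58)/2 = 1.835, v̄ = (1.11+1.07)/2 = 1.09 → q = 5.5×1.835×1.09 = 11.00 m³/s
Panel 3-4: Δb = 2.3 m, d̄ = (1.58+0.48)/2 = 1.03, v̄ = (1.07+0.46)/2 = 0.765 → q = 2.3×1.03×0.765 = 1.812 m³/s
Q = Σ q = 17.01 m³/s

17.0 m³/s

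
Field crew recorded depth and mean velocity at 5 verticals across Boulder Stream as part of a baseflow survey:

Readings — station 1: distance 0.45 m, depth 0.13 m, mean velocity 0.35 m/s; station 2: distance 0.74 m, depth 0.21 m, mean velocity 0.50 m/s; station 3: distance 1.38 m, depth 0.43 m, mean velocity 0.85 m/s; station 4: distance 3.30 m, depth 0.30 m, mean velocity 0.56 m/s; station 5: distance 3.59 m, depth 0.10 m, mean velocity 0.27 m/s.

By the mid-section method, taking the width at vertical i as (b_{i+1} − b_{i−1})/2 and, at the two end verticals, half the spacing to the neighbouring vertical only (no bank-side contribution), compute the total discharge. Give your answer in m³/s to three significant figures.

0.713 m³/s

w_1 = (0.74 − 0.45)/2 = 0.145 m; q_1 = 0.35 × 0.13 × 0.145 = 0.006598 m³/s
w_2 = (1.38 − 0.45)/2 = 0.465 m; q_2 = 0.50 × 0.21 × 0.465 = 0.04883 m³/s
w_3 = (3.30 − 0.74)/2 = 1.28 m; q_3 = 0.85 × 0.43 × 1.28 = 0.4678 m³/s
w_4 = (3.59 − 1.38)/2 = 1.105 m; q_4 = 0.56 × 0.30 × 1.105 = 0.1856 m³/s
w_5 = (3.59 − 3.30)/2 = 0.145 m; q_5 = 0.27 × 0.10 × 0.145 = 0.003915 m³/s
Q = Σ qᵢ = 0.7128 m³/s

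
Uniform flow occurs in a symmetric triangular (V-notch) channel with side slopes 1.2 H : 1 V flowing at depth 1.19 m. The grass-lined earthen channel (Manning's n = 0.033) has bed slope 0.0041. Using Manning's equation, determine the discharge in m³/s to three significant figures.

A = z·y² = 1.2×1.19² = 1.699 m²
P = 2y√(1+z²) = 2×1.19×√(1+1.2²) = 3.718 m
R = A/P = 1.699/3.718 = 0.4571 m
Q = (1/n)·A·R^(2/3)·S^(1/2) = (1/0.033) × 1.699 × 0.4571^(2/3) × 0.0041^(1/2) = 1.957 m³/s

1.96 m³/s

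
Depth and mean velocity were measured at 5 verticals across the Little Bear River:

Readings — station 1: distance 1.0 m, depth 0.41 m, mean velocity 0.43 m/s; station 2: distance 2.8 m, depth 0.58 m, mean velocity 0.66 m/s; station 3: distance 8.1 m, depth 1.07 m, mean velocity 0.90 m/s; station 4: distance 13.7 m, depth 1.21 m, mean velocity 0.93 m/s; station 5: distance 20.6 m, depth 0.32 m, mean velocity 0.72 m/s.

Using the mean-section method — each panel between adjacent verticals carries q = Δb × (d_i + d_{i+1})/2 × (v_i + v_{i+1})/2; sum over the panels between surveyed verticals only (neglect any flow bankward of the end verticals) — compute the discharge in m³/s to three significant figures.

14.1 m³/s

Panel 1-2: Δb = 1.8 m, d̄ = (0.41+0.58)/2 = 0.495, v̄ = (0.43+0.66)/2 = 0.545 → q = 1.8×0.495×0.545 = 0.4856 m³/s
Panel 2-3: Δb = 5.3 m, d̄ = (0.58+1.07)/2 = 0.825, v̄ = (0.66+0.90)/2 = 0.78 → q = 5.3×0.825×0.78 = 3.411 m³/s
Panel 3-4: Δb = 5.6 m, d̄ = (1.07+1.21)/2 = 1.14, v̄ = (0.90+0.93)/2 = 0.915 → q = 5.6×1.14×0.915 = 5.841 m³/s
Panel 4-5: Δb = 6.9 m, d̄ = (1.21+0.32)/2 = 0.765, v̄ = (0.93+0.72)/2 = 0.825 → q = 6.9×0.765×0.825 = 4.355 m³/s
Q = Σ q = 14.09 m³/s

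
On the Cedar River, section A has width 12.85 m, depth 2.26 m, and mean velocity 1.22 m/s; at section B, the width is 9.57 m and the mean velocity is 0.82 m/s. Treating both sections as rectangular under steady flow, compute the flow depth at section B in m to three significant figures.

Q = A₁V₁ = (12.85×2.26) × 1.22 = 35.43 m³/s
d₂ = Q/(b₂ V₂) = 35.43/(9.57×0.82) = 4.515 m

4.51 m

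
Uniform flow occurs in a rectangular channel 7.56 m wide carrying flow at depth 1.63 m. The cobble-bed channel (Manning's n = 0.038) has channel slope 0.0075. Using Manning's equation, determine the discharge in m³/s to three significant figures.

30.6 m³/s

A = b·y = 7.56 × 1.63 = 12.32 m²
P = b + 2y = 7.56 + 2×1.63 = 10.82 m
R = A/P = 12.32/10.82 = 1.139 m
Q = (1/n)·A·R^(2/3)·S^(1/2) = (1/0.038) × 12.32 × 1.139^(2/3) × 0.0075^(1/2) = 30.63 m³/s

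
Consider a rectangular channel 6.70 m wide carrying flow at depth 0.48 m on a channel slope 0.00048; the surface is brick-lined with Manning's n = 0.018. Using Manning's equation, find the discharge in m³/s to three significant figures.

2.19 m³/s

A = b·y = 6.70 × 0.48 = 3.216 m²
P = b + 2y = 6.70 + 2×0.48 = 7.660 m
R = A/P = 3.216/7.660 = 0.4198 m
Q = (1/n)·A·R^(2/3)·S^(1/2) = (1/0.018) × 3.216 × 0.4198^(2/3) × 0.00048^(1/2) = 2.195 m³/s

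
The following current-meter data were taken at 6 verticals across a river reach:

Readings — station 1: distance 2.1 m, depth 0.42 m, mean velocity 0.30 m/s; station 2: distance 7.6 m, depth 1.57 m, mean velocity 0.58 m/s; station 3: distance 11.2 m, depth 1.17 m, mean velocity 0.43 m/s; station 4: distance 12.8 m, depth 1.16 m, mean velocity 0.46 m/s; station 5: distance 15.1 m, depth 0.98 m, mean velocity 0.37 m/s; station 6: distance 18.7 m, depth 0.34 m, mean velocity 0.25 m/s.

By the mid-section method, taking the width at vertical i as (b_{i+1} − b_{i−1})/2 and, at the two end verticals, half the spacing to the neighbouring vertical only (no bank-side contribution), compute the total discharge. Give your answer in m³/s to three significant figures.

8.06 m³/s

w_1 = (7.6 − 2.1)/2 = 2.75 m; q_1 = 0.30 × 0.42 × 2.75 = 0.3465 m³/s
w_2 = (11.2 − 2.1)/2 = 4.55 m; q_2 = 0.58 × 1.57 × 4.55 = 4.143 m³/s
w_3 = (12.8 − 7.6)/2 = 2.6 m; q_3 = 0.43 × 1.17 × 2.6 = 1.308 m³/s
w_4 = (15.1 − 11.2)/2 = 1.95 m; q_4 = 0.46 × 1.16 × 1.95 = 1.041 m³/s
w_5 = (18.7 − 12.8)/2 = 2.95 m; q_5 = 0.37 × 0.98 × 2.95 = 1.070 m³/s
w_6 = (18.7 − 15.1)/2 = 1.8 m; q_6 = 0.25 × 0.34 × 1.8 = 0.1530 m³/s
Q = Σ qᵢ = 8.061 m³/s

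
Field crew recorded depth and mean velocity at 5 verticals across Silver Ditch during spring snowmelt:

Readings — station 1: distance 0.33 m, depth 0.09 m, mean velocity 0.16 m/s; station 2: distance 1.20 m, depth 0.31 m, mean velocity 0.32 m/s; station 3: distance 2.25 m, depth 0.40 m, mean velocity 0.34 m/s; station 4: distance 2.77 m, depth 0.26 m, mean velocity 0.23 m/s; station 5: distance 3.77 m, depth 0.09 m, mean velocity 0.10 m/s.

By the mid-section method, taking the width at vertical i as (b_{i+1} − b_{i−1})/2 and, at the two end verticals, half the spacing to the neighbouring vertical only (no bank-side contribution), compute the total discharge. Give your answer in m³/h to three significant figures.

930 m³/h

w_1 = (1.20 − 0.33)/2 = 0.435 m; q_1 = 0.16 × 0.09 × 0.435 = 0.006264 m³/s
w_2 = (2.25 − 0.33)/2 = 0.96 m; q_2 = 0.32 × 0.31 × 0.96 = 0.09523 m³/s
w_3 = (2.77 − 1.20)/2 = 0.785 m; q_3 = 0.34 × 0.40 × 0.785 = 0.1068 m³/s
w_4 = (3.77 − 2.25)/2 = 0.76 m; q_4 = 0.23 × 0.26 × 0.76 = 0.04545 m³/s
w_5 = (3.77 − 2.77)/2 = 0.5 m; q_5 = 0.10 × 0.09 × 0.5 = 0.004500 m³/s
Q = Σ qᵢ = 0.2582 m³/s
= 0.2582 × 3600 = 929.5 m³/h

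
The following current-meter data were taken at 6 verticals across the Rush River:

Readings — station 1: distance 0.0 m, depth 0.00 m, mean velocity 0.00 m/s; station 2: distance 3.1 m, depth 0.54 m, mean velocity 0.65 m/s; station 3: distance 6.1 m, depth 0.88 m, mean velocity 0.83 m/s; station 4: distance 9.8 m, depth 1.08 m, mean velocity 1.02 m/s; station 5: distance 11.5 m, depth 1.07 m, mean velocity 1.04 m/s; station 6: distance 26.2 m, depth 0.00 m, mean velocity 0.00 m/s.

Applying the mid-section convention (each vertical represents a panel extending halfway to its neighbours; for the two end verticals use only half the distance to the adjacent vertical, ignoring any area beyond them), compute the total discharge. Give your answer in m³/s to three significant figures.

w_2 = (6.1 − 0.0)/2 = 3.05 m; q_2 = 0.65 × 0.54 × 3.05 = 1.071 m³/s
w_3 = (9.8 − 3.1)/2 = 3.35 m; q_3 = 0.83 × 0.88 × 3.35 = 2.447 m³/s
w_4 = (11.5 − 6.1)/2 = 2.7 m; q_4 = 1.02 × 1.08 × 2.7 = 2.974 m³/s
w_5 = (26.2 − 9.8)/2 = 8.2 m; q_5 = 1.04 × 1.07 × 8.2 = 9.125 m³/s
Stations 1, 6 contribute zero (depth or velocity is 0).
Q = Σ qᵢ = 15.62 m³/s

15.6 m³/s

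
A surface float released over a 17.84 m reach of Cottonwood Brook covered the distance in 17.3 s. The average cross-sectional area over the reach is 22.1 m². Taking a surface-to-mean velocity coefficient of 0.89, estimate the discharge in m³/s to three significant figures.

v_surface = L / t̄ = 17.84 / 17.3 = 1.031 m/s
v_mean = 0.89 × 1.031 = 0.9178 m/s
Q = A × v_mean = 22.1 × 0.9178 = 20.28 m³/s

20.3 m³/s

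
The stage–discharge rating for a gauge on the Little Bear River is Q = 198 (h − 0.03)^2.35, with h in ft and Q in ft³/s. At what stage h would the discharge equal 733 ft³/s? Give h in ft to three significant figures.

h − h₀ = (Q/C)^(1/b) = (733/198)^(1/2.35) = 1.745 ft
h = 0.03 + 1.745 = 1.775 ft

1.78 ft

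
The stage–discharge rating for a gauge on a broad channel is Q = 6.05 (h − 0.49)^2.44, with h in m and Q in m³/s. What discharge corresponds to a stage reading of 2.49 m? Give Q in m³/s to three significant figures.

32.8 m³/s

Q = 6.05 × (2.49 − 0.49)^2.44 = 6.05 × 2^2.44 = 32.83 m³/s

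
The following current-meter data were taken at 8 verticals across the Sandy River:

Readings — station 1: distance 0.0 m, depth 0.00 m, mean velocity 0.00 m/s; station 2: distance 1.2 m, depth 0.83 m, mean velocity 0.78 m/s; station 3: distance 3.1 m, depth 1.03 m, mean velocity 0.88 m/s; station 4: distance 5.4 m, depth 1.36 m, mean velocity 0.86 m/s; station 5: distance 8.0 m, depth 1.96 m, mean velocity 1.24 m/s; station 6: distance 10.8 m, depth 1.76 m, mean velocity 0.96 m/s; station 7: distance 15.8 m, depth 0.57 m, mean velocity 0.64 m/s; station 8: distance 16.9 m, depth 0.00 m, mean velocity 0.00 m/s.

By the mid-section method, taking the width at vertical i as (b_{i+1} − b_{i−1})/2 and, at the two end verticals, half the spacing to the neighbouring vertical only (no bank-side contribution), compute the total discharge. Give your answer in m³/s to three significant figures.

w_2 = (3.1 − 0.0)/2 = 1.55 m; q_2 = 0.78 × 0.83 × 1.55 = 1.003 m³/s
w_3 = (5.4 − 1.2)/2 = 2.1 m; q_3 = 0.88 × 1.03 × 2.1 = 1.903 m³/s
w_4 = (8.0 − 3.1)/2 = 2.45 m; q_4 = 0.86 × 1.36 × 2.45 = 2.866 m³/s
w_5 = (10.8 − 5.4)/2 = 2.7 m; q_5 = 1.24 × 1.96 × 2.7 = 6.562 m³/s
w_6 = (15.8 − 8.0)/2 = 3.9 m; q_6 = 0.96 × 1.76 × 3.9 = 6.589 m³/s
w_7 = (16.9 − 10.8)/2 = 3.05 m; q_7 = 0.64 × 0.57 × 3.05 = 1.113 m³/s
Stations 1, 8 contribute zero (depth or velocity is 0).
Q = Σ qᵢ = 20.04 m³/s

20.0 m³/s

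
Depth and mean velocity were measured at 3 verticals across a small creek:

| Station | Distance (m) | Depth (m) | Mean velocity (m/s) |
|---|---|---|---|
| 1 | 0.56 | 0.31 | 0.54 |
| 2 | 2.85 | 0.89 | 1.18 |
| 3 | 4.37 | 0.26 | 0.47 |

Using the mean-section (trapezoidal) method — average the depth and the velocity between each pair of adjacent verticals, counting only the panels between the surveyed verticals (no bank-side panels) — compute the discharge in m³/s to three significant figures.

Panel 1-2: Δb = 2.29 m, d̄ = (0.31+0.89)/2 = 0.6, v̄ = (0.54+1.18)/2 = 0.86 → q = 2.29×0.6×0.86 = 1.182 m³/s
Panel 2-3: Δb = 1.52 m, d̄ = (0.89+0.26)/2 = 0.575, v̄ = (1.18+0.47)/2 = 0.825 → q = 1.52×0.575×0.825 = 0.7211 m³/s
Q = Σ q = 1.903 m³/s

1.90 m³/s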